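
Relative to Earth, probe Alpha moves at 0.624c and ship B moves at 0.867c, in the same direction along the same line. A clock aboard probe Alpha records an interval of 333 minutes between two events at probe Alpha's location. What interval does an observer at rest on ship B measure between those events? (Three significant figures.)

The velocity of probe Alpha relative to ship B is (0.624 − 0.867)c / (1 − 0.624×0.867) = −0.52942c; relative speed 0.52942c.
γ for this relative speed: γ = 1/√(1 − 0.280286) = 1.1787.
Probe Alpha's interval is proper; time dilation gives Δt_B = γΔτ = 1.1787 × 333 minutes = 393 minutes.

393 minutes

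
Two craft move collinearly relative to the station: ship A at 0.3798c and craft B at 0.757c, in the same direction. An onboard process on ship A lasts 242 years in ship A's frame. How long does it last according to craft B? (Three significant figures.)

285 years

Transform ship A's velocity into craft B's frame: (0.3798 − 0.757)/(1 − 0.3798·0.757) = −0.3772/0.7124914, so the relative speed is 0.52941c.
γ for this relative speed: γ = 1/√(1 − 0.280275) = 1.1787.
The clock on ship A records proper time, so craft B measures Δt = γΔτ = 1.1787 × 242 = 285 years.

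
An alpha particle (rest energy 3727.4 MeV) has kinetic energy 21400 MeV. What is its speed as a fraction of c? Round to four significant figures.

γ = 1 + K/(mc²) = 1 + 21400/3727.4 = 6.7413.
β = √(1 − 1/γ²) = √(1 − 0.0220046) = √0.9779954 = 0.9889.

0.9889c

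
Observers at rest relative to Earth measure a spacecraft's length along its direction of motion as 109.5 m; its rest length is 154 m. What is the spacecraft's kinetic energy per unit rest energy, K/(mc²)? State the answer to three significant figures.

0.406

From L = L₀/γ: γ = 154/109.5 = 1.40639.
K/(mc²) = γ − 1 = 1.40639 − 1 = 0.406.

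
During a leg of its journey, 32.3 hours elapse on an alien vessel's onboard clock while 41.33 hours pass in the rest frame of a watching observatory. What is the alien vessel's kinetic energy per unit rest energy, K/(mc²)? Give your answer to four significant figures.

From Δt = γΔτ: γ = 41.33/32.3 = 1.27957.
K/(mc²) = γ − 1 = 1.27957 − 1 = 0.2796.

0.2796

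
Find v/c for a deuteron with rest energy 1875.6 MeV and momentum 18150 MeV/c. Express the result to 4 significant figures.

0.9947

pc/(mc²) = 18150/1875.6 = 9.6769 = βγ = β/√(1−β²).
So β² = x²/(1 + x²) with x = 9.6769: x² = 93.6424, β² = 93.6424/94.6424 = 0.989434, β = 0.9947.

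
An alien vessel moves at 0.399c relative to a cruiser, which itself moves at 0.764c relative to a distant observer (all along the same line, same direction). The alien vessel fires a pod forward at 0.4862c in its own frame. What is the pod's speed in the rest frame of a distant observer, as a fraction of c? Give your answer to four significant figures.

First combine the pod and alien vessel (S''→S'): u₁ = (0.4862 + 0.399)/(1 + 0.4862×0.399) = 0.8852/1.1939938 = 0.74138.
Then combine with the cruiser (S'→S): u = (0.74138 + 0.764)/(1 + 0.74138×0.764) = 1.50538/1.56641432 = 0.96104.

0.9610c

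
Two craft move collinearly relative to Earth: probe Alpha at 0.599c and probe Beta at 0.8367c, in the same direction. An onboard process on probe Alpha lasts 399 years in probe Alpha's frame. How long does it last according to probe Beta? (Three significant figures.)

Transform probe Alpha's velocity into probe Beta's frame: (0.599 − 0.8367)/(1 − 0.599·0.8367) = −0.2377/0.4988167, so the relative speed is 0.47653c.
At |u| = 0.47653c, γ = (1 − 0.227081)^(−1/2) = 1.1375.
Probe Alpha's interval is proper; time dilation gives Δt_B = γΔτ = 1.1375 × 399 years = 454 years.

454 years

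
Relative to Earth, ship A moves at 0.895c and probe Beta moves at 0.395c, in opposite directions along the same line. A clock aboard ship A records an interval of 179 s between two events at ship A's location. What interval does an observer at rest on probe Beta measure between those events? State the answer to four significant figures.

591.2 s

Transform ship A's velocity into probe Beta's frame: (0.895 + 0.395)/(1 + 0.895·0.395) = 1.29/1.353525, so the relative speed is 0.95307c.
At |u| = 0.95307c, γ = (1 − 0.908342)^(−1/2) = 3.303.
Ship A's interval is proper; time dilation gives Δt_B = γΔτ = 3.303 × 179 s = 591.2 s.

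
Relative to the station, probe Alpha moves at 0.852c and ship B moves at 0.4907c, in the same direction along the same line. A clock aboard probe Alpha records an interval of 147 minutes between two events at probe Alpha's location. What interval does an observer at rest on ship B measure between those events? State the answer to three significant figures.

188 minutes

Transform probe Alpha's velocity into ship B's frame: (0.852 − 0.4907)/(1 − 0.852·0.4907) = 0.3613/0.5819236, so the relative speed is 0.62087c.
At |u| = 0.62087c, γ = (1 − 0.38548)^(−1/2) = 1.2757.
Probe Alpha's interval is proper; time dilation gives Δt_B = γΔτ = 1.2757 × 147 minutes = 188 minutes.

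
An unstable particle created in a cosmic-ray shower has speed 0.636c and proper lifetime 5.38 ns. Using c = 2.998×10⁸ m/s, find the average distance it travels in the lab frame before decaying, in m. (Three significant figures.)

1.33 m

γ = 1/√(1 − β²) = 1/√(1 − 0.404496) = 1/√0.595504 = 1/0.771689 = 1.2959.
Lab-frame lifetime: Δt = γτ = 1.2959 × 5.38 ns = 6.9719 ns.
Distance: d = vΔt = 0.636 × 2.998×10⁸ m/s × 6.9719×10^-9 s = 1.33 m.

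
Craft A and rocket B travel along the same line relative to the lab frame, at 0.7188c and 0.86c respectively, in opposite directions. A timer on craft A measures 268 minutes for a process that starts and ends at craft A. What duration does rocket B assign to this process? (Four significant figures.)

1222 minutes

Transform craft A's velocity into rocket B's frame: (0.7188 + 0.86)/(1 + 0.7188·0.86) = 1.5788/1.618168, so the relative speed is 0.97567c.
At |u| = 0.97567c, γ = (1 − 0.951932)^(−1/2) = 4.5611.
The clock on craft A records proper time, so rocket B measures Δt = γΔτ = 4.5611 × 268 = 1222 minutes.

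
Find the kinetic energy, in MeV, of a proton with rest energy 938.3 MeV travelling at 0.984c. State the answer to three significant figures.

4330 MeV

γ = 1/√(1 − β²) = 1/√(1 − 0.968256) = 1/√0.031744 = 1/0.178168 = 5.6127.
Kinetic energy: K = (γ − 1)mc² = (5.6127 − 1) × 938.3 MeV = 4.6127 × 938.3 = 4330 MeV.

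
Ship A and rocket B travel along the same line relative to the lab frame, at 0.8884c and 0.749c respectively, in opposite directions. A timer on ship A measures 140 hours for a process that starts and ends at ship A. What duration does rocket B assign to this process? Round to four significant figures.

The velocity of ship A relative to rocket B is (0.8884 + 0.749)c / (1 + 0.8884×0.749) = 0.98318c; relative speed 0.98318c.
γ for this relative speed: γ = 1/√(1 − 0.966643) = 5.4753.
The clock on ship A records proper time, so rocket B measures Δt = γΔτ = 5.4753 × 140 = 766.5 hours.

766.5 hours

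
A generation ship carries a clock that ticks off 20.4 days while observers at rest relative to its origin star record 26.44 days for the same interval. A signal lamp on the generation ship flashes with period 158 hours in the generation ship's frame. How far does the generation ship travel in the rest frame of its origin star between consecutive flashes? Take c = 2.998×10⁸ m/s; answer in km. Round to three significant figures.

From Δt = γΔτ: γ = 26.44/20.4 = 1.29608.
β = √(1 − 1/γ²) = 0.63616. Lab-frame period = γτ = 1.29608×158 hours = 204.78 hours. Distance = βc × γτ = 0.63616 × 2.998×10⁸ m/s × 737208 s = 1.4060×10^14 m = 1.41×10^11 km.

1.41×10^11 km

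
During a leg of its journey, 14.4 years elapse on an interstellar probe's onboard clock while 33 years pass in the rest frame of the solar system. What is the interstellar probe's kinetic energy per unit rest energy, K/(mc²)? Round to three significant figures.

From Δt = γΔτ: γ = 33/14.4 = 2.29167.
Since K = (γ−1)mc², K/(mc²) = 2.29167 − 1 = 1.29.

1.29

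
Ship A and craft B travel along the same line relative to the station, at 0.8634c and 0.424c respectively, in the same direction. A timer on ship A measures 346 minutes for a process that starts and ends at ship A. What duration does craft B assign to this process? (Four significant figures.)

Speed of ship A in craft B's frame: u = (v_A − v_B)/(1 − v_A v_B/c²) = (0.8634 − 0.424)/(1 − 0.8634×0.424) = 0.4394/0.6339184 = 0.69315; |u| = 0.69315c.
γ for this relative speed: γ = 1/√(1 − 0.480457) = 1.3874.
The clock on ship A records proper time, so craft B measures Δt = γΔτ = 1.3874 × 346 = 480.0 minutes.

480.0 minutes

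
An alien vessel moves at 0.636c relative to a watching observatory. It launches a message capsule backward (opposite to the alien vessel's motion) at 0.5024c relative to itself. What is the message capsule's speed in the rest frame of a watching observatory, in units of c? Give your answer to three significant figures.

Relativistic velocity addition: u = (u' + v)/(1 + u'v/c²), with u' = −0.5024c and v = 0.636c.
Numerator: −0.5024 + 0.636 = 0.1336. Denominator: 1 + (−0.5024)(0.636) = 0.6804736.
u = 0.1336/0.6804736 = 0.19633, so the speed is 0.196c.

0.196c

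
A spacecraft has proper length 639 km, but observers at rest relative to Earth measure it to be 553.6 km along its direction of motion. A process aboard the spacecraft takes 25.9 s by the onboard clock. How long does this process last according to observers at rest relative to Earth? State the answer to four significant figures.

29.90 s

γ = L₀/L = 639/553.6 = 1.15426.
Δt = γΔτ = 1.15426 × 25.9 = 29.90 s.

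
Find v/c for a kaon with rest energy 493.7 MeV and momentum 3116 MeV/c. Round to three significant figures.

pc/(mc²) = 3116/493.7 = 6.3115 = βγ = β/√(1−β²).
So β² = x²/(1 + x²) with x = 6.3115: x² = 39.835, β² = 39.835/40.835 = 0.975511, β = 0.988.

0.988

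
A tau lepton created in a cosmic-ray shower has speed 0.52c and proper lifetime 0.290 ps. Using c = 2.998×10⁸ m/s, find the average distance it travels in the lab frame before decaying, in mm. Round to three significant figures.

0.0529 mm

γ = 1/√(1 − β²) = 1/√(1 − 0.2704) = 1/√0.7296 = 1/0.854166 = 1.1707.
Lab-frame lifetime: Δt = γτ = 1.1707 × 0.290 ps = 0.3395 ps.
Distance: d = vΔt = 0.52 × 2.998×10⁸ m/s × 3.3950×10^-13 s = 5.29×10^-5 m = 0.0529 mm.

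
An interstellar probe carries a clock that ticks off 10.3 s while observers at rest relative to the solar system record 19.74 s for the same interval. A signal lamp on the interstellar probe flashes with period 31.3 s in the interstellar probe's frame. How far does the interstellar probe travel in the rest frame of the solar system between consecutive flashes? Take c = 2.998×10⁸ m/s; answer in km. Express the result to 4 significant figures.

1.534×10^7 km

From Δt = γΔτ: γ = 19.74/10.3 = 1.9165.
β = √(1 − 1/γ²) = 0.85308. Lab-frame period = γτ = 1.9165×31.3 s = 59.986 s. Distance = βc × γτ = 0.85308 × 2.998×10⁸ m/s × 59.986 s = 1.5342×10^10 m = 1.534×10^7 km.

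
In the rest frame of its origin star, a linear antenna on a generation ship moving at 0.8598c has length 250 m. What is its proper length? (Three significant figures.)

Lorentz factor: γ = (1 − 0.73925604)^(−1/2) = 1.9584.
Proper length: L₀ = γ·L = 1.9584 × 250 = 490 m.

490 m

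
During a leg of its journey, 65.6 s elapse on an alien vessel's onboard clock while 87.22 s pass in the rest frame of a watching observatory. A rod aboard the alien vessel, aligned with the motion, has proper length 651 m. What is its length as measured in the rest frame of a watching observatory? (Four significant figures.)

489.6 m

The time-dilation ratio gives γ = 87.22/65.6 = 1.32957.
L = L₀/γ = 651/1.32957 = 489.6 m.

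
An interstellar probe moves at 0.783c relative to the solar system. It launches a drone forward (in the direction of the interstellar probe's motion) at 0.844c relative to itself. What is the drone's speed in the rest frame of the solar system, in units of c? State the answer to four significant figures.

Relativistic velocity addition: u = (u' + v)/(1 + u'v/c²), with u' = 0.844c and v = 0.783c.
Numerator: 0.844 + 0.783 = 1.627. Denominator: 1 + (0.844)(0.783) = 1.660852.
u = 1.627/1.660852 = 0.97962, so the speed is 0.9796c.

0.9796c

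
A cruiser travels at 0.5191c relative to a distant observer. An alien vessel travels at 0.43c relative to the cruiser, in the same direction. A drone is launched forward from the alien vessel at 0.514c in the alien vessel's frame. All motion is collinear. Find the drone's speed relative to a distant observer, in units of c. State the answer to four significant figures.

0.9221c

Compose velocities in two stages. Stage 1 (into S'): u₁ = (0.514+0.43)/(1+0.514×0.43) = 0.77312.
Stage 2 (into S): u = (0.77312+0.5191)/(1+0.77312×0.5191) = 0.92214, so the speed is 0.9221c.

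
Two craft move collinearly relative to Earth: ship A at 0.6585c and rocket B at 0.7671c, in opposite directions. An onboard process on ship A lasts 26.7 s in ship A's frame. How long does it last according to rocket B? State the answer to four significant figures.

Speed of ship A in rocket B's frame: u = (v_A + v_B)/(1 + v_A v_B/c²) = (0.6585 + 0.7671)/(1 + 0.6585×0.7671) = 1.4256/1.50513535 = 0.94716; |u| = 0.94716c.
γ for this relative speed: γ = 1/√(1 − 0.897112) = 3.1176.
The clock on ship A records proper time, so rocket B measures Δt = γΔτ = 3.1176 × 26.7 = 83.24 s.

83.24 s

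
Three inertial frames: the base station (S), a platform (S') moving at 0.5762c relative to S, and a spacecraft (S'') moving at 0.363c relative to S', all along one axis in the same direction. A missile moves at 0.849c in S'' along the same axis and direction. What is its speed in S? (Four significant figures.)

First combine the missile and spacecraft (S''→S'): u₁ = (0.849 + 0.363)/(1 + 0.849×0.363) = 1.212/1.308187 = 0.92647.
Then combine with the platform (S'→S): u = (0.92647 + 0.5762)/(1 + 0.92647×0.5762) = 1.50267/1.533832014 = 0.97968.

0.9797c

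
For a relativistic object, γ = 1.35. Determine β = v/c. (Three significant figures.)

0.672

β = √(1 − 1/γ²) = √(1 − 1/1.8225) = √0.451303 = 0.672.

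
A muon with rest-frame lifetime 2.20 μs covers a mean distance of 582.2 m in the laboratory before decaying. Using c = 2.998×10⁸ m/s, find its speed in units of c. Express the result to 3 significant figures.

0.662c

d = βγcτ ⇒ βγ = d/(cτ) = 582.2 m / (659.56 m) = 0.88271.
β = (βγ)/√(1+(βγ)²) = 0.88271/√1.779177 = 0.662.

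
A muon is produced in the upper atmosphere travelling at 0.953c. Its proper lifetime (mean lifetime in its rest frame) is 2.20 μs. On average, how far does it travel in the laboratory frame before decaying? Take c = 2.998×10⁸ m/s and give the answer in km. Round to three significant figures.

With β = 0.953, γ = 1/√(1 − 0.953²) = 1/√0.091791 = 3.3007.
Lab-frame lifetime: Δt = γτ = 3.3007 × 2.20 μs = 7.2615 μs.
Distance: d = vΔt = 0.953 × 2.998×10⁸ m/s × 7.2615×10^-6 s = 2070 m = 2.07 km.

2.07 km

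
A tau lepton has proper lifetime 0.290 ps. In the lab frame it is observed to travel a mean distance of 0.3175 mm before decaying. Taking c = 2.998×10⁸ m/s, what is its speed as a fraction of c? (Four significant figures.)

0.9645c

Let x = d/(cτ) = 3.175×10^-4 m / (2.998×10⁸ m/s × 2.900×10^-13 s) = 3.6519. Since d = βγcτ, x = βγ = β/√(1−β²).
Solving: β² = x²/(1+x²) = 13.3364/14.3364 = 0.930247, so β = 0.9645.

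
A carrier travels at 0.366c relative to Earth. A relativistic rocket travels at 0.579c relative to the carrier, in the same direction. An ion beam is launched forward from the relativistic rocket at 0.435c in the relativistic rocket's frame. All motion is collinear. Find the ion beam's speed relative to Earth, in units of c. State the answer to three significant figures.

0.907c

Apply u = (u'+v)/(1+u'v) twice. Ion beam in the carrier frame: (0.435+0.579)/(1+0.435·0.579) = 1.014/1.251865 = 0.80999c.
That velocity, transformed to the rest frame of Earth: (0.80999+0.366)/(1+0.80999·0.366) = 1.17599/1.29645634 = 0.90708c.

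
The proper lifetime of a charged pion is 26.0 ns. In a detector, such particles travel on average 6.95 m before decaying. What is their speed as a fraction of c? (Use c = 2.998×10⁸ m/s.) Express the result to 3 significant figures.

0.666c

Lab distance = (lab lifetime)·v = γτ·βc, so βγ = d/(cτ) = 6.950/(2.998×10⁸ × 2.600×10^-8) = 0.89162.
With βγ = 0.89162: γ² = 1 + (βγ)² = 1.794986, and β = (βγ)/γ = 0.89162/1.33977 = 0.666.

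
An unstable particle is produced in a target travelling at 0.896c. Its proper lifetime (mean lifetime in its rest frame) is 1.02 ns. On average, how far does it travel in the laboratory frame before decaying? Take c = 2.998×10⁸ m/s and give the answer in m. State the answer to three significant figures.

0.617 m

With β = 0.896, γ = 1/√(1 − 0.896²) = 1/√0.197184 = 2.252.
Lab-frame lifetime: Δt = γτ = 2.252 × 1.02 ns = 2.297 ns.
Distance: d = vΔt = 0.896 × 2.998×10⁸ m/s × 2.2970×10^-9 s = 0.617 m.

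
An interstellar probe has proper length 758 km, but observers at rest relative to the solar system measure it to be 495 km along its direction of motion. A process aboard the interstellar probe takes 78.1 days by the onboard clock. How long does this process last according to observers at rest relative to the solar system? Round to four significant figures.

119.6 days

γ = L₀/L = 758/495 = 1.53131.
Δt = γΔτ = 1.53131 × 78.1 = 119.6 days.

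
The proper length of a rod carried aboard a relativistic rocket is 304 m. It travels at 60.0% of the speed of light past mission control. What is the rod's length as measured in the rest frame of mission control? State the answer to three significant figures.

243 m

γ = 1/√(1 − β²) = 1/√(1 − 0.36) = 1/√0.64 = 1/0.8 = 1.25.
Along the direction of motion the measured length is L₀/γ = 304/1.25 = 243 m.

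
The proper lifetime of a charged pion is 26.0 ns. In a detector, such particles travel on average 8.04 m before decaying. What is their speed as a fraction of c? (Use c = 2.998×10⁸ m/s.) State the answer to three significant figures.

0.718c

Lab distance = (lab lifetime)·v = γτ·βc, so βγ = d/(cτ) = 8.040/(2.998×10⁸ × 2.600×10^-8) = 1.0315.
With βγ = 1.0315: γ² = 1 + (βγ)² = 2.06399, and β = (βγ)/γ = 1.0315/1.43666 = 0.718.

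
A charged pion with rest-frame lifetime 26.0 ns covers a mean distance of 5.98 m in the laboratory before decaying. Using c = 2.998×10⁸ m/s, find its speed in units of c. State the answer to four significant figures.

d = βγcτ ⇒ βγ = d/(cτ) = 5.980 m / (7.7948 m) = 0.76718.
β = (βγ)/√(1+(βγ)²) = 0.76718/√1.588565 = 0.6087.

0.6087c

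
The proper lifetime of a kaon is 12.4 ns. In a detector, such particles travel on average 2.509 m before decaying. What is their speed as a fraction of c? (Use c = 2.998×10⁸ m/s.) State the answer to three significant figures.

Let x = d/(cτ) = 2.509 m / (2.998×10⁸ m/s × 1.240×10^-8 s) = 0.67491. Since d = βγcτ, x = βγ = β/√(1−β²).
Solving: β² = x²/(1+x²) = 0.455504/1.455504 = 0.312953, so β = 0.559.

0.559c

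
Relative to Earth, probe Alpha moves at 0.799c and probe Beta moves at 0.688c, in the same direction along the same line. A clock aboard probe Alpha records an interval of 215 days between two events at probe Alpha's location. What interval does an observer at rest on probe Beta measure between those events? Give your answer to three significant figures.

The velocity of probe Alpha relative to probe Beta is (0.799 − 0.688)c / (1 − 0.799×0.688) = 0.24651c; relative speed 0.24651c.
At |u| = 0.24651c, γ = (1 − 0.0607672)^(−1/2) = 1.0318.
Probe Alpha's interval is proper; time dilation gives Δt_B = γΔτ = 1.0318 × 215 days = 222 days.

222 days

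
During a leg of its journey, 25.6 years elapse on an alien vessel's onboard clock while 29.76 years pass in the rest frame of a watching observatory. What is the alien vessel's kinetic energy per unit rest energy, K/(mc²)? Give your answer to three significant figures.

The time-dilation ratio gives γ = 29.76/25.6 = 1.1625.
K/(mc²) = γ − 1 = 1.1625 − 1 = 0.163.

0.163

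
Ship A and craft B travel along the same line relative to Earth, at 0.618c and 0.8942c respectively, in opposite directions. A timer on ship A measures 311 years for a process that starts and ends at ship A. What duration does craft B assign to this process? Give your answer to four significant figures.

1372 years

Transform ship A's velocity into craft B's frame: (0.618 + 0.8942)/(1 + 0.618·0.8942) = 1.5122/1.5526156, so the relative speed is 0.97397c.
At |u| = 0.97397c, γ = (1 − 0.948618)^(−1/2) = 4.4116.
The clock on ship A records proper time, so craft B measures Δt = γΔτ = 4.4116 × 311 = 1372 years.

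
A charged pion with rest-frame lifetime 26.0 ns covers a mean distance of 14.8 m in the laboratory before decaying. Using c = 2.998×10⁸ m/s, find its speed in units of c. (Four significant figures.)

Let x = d/(cτ) = 14.80 m / (2.998×10⁸ m/s × 2.600×10^-8 s) = 1.8987. Since d = βγcτ, x = βγ = β/√(1−β²).
Solving: β² = x²/(1+x²) = 3.60506/4.60506 = 0.782848, so β = 0.8848.

0.8848c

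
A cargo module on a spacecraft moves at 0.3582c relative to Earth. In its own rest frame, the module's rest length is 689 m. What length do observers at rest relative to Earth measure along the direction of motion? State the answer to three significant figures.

With β = 0.3582, γ = 1/√(1 − 0.3582²) = 1/√0.87169276 = 1.0711.
Length contraction: L = L₀/γ = 689/1.0711 = 643 m.

643 m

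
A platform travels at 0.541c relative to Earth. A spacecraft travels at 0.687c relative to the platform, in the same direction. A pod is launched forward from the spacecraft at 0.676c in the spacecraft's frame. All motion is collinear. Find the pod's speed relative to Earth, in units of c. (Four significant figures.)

Compose velocities in two stages. Stage 1 (into S'): u₁ = (0.676+0.687)/(1+0.676×0.687) = 0.93075.
Stage 2 (into S): u = (0.93075+0.541)/(1+0.93075×0.541) = 0.97886, so the speed is 0.9789c.

0.9789c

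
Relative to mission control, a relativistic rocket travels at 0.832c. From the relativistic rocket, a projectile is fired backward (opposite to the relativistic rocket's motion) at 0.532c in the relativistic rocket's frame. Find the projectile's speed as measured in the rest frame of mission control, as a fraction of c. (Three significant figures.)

0.538c

In units of c, u = (u' + v)/(1 + u'v) with u' = −0.532 and v = 0.832.
Numerator: −0.532 + 0.832 = 0.3. Denominator: 1 + (−0.532)(0.832) = 0.557376.
u = 0.3/0.557376 = 0.53824, so the speed is 0.538c.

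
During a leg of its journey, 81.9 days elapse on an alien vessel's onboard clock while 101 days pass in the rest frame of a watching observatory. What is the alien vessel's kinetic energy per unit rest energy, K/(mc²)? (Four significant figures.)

0.2332

From Δt = γΔτ: γ = 101/81.9 = 1.23321.
K/(mc²) = γ − 1 = 1.23321 − 1 = 0.2332.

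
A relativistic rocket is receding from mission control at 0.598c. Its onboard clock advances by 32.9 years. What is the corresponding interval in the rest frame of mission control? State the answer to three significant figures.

41.0 years

β² = 0.357604, so γ = 1/√0.642396 = 1.2477.
The onboard clock measures proper time, so the interval in the rest frame of mission control is dilated: Δt = γ·Δτ = 1.2477 × 32.9 years = 41.0 years.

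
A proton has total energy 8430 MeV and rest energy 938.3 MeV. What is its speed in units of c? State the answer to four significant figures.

Total energy E = γmc² gives γ = 8430/938.3 = 8.9843.
Hence β = √(1 − 1/γ²) = √(1 − 0.0123889) = √0.9876111 = 0.9938.

0.9938c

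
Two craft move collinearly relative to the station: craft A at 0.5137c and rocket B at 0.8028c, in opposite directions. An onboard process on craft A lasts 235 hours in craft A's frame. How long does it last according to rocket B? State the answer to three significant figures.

649 hours

Transform craft A's velocity into rocket B's frame: (0.5137 + 0.8028)/(1 + 0.5137·0.8028) = 1.3165/1.41239836, so the relative speed is 0.9321c.
At |u| = 0.9321c, γ = (1 − 0.86881)^(−1/2) = 2.7609.
The clock on craft A records proper time, so rocket B measures Δt = γΔτ = 2.7609 × 235 = 649 hours.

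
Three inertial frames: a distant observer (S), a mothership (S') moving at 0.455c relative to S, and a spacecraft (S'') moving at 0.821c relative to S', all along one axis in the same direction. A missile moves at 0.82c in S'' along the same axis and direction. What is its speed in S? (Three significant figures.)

0.993c

First combine the missile and spacecraft (S''→S'): u₁ = (0.82 + 0.821)/(1 + 0.82×0.821) = 1.641/1.67322 = 0.98074.
Then combine with the mothership (S'→S): u = (0.98074 + 0.455)/(1 + 0.98074×0.455) = 1.43574/1.4462367 = 0.99274.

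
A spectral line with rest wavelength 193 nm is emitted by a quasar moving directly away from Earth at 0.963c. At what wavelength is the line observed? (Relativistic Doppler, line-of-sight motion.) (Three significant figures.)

Relativistic Doppler for wavelength: λ_obs = λ_src · √((1+β)/(1−β)).
With β = 0.963: factor = √(1.963/0.037) = 7.2838.
λ_obs = 193 × 7.2838 = 1410 nm.

1410 nm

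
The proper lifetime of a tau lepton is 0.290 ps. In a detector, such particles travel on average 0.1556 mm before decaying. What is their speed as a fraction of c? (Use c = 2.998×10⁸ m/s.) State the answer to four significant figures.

0.8730c

Let x = d/(cτ) = 1.556×10^-4 m / (2.998×10⁸ m/s × 2.900×10^-13 s) = 1.7897. Since d = βγcτ, x = βγ = β/√(1−β²).
Solving: β² = x²/(1+x²) = 3.20303/4.20303 = 0.762076, so β = 0.8730.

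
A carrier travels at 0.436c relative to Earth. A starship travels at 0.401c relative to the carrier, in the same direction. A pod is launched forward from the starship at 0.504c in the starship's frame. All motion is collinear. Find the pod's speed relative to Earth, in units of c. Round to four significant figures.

Apply u = (u'+v)/(1+u'v) twice. Pod in the carrier frame: (0.504+0.401)/(1+0.504·0.401) = 0.905/1.202104 = 0.75285c.
That velocity, transformed to the rest frame of Earth: (0.75285+0.436)/(1+0.75285·0.436) = 1.18885/1.3282426 = 0.89505c.

0.8951c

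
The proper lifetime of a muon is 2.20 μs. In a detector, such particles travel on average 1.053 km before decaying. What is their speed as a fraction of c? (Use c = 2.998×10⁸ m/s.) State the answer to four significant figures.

d = βγcτ ⇒ βγ = d/(cτ) = 1053 m / (659.56 m) = 1.5965.
β = (βγ)/√(1+(βγ)²) = 1.5965/√3.54881 = 0.8475.

0.8475c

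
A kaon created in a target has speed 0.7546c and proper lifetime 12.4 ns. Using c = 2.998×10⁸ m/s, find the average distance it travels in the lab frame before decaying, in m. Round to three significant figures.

4.28 m

γ = 1/√(1 − β²) = 1/√(1 − 0.56942116) = 1/√0.43057884 = 1/0.656185 = 1.524.
Lab-frame lifetime: Δt = γτ = 1.524 × 12.4 ns = 18.898 ns.
Distance: d = vΔt = 0.7546 × 2.998×10⁸ m/s × 1.8898×10^-8 s = 4.28 m.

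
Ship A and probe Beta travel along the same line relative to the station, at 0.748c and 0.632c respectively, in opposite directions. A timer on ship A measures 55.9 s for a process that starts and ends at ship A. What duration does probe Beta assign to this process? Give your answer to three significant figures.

Speed of ship A in probe Beta's frame: u = (v_A + v_B)/(1 + v_A v_B/c²) = (0.748 + 0.632)/(1 + 0.748×0.632) = 1.38/1.472736 = 0.93703; |u| = 0.93703c.
At |u| = 0.93703c, γ = (1 − 0.878025)^(−1/2) = 2.8633.
The clock on ship A records proper time, so probe Beta measures Δt = γΔτ = 2.8633 × 55.9 = 160 s.

160 s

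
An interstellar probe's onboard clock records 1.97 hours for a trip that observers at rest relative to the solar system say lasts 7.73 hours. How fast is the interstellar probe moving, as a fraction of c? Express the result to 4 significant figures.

γ = Δt/Δτ = 7.73/1.97 = 3.9239.
β = √(1 − 1/γ²) = √(1 − 0.0649478) = √0.9350522 = 0.9670.

0.9670c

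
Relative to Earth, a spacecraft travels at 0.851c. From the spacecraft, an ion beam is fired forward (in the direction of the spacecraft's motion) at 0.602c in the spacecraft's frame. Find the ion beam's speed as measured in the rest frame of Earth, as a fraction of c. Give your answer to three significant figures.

0.961c

In units of c, u = (u' + v)/(1 + u'v) with u' = 0.602 and v = 0.851.
Numerator: 0.602 + 0.851 = 1.453. Denominator: 1 + (0.602)(0.851) = 1.512302.
u = 1.453/1.512302 = 0.96079, so the speed is 0.961c.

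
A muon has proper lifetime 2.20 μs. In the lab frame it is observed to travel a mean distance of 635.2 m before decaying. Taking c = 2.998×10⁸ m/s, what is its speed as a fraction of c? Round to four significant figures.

Let x = d/(cτ) = 635.2 m / (2.998×10⁸ m/s × 2.200×10^-6 s) = 0.96307. Since d = βγcτ, x = βγ = β/√(1−β²).
Solving: β² = x²/(1+x²) = 0.927504/1.927504 = 0.481194, so β = 0.6937.

0.6937c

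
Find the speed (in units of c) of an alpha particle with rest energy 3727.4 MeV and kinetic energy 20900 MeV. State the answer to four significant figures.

γ = 1 + K/(mc²) = 1 + 20900/3727.4 = 6.6071.
β = √(1 − 1/γ²) = √(1 − 0.0229075) = √0.9770925 = 0.9885.

0.9885c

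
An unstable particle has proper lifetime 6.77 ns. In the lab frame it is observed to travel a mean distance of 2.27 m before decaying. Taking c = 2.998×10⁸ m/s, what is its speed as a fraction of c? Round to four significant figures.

0.7455c

Lab distance = (lab lifetime)·v = γτ·βc, so βγ = d/(cτ) = 2.270/(2.998×10⁸ × 6.770×10^-9) = 1.1184.
With βγ = 1.1184: γ² = 1 + (βγ)² = 2.25082, and β = (βγ)/γ = 1.1184/1.50027 = 0.7455.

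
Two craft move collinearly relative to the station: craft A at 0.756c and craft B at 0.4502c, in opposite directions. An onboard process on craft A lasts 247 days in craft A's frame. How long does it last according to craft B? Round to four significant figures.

Speed of craft A in craft B's frame: u = (v_A + v_B)/(1 + v_A v_B/c²) = (0.756 + 0.4502)/(1 + 0.756×0.4502) = 1.2062/1.3403512 = 0.89991; |u| = 0.89991c.
γ for this relative speed: γ = 1/√(1 − 0.809838) = 2.2932.
The clock on craft A records proper time, so craft B measures Δt = γΔτ = 2.2932 × 247 = 566.4 days.

566.4 days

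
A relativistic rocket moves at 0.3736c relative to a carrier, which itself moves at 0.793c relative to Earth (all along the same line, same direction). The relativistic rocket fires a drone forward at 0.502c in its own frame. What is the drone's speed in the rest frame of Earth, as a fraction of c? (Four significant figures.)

0.9657c

Compose velocities in two stages. Stage 1 (into S'): u₁ = (0.502+0.3736)/(1+0.502×0.3736) = 0.73732.
Stage 2 (into S): u = (0.73732+0.793)/(1+0.73732×0.793) = 0.96569, so the speed is 0.9657c.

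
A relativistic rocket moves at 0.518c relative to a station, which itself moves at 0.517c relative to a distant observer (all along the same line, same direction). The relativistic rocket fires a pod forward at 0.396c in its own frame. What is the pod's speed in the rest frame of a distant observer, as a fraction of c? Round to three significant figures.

0.916c

Apply u = (u'+v)/(1+u'v) twice. Pod in the station frame: (0.396+0.518)/(1+0.396·0.518) = 0.914/1.205128 = 0.75843c.
That velocity, transformed to the rest frame of a distant observer: (0.75843+0.517)/(1+0.75843·0.517) = 1.27543/1.39210831 = 0.91619c.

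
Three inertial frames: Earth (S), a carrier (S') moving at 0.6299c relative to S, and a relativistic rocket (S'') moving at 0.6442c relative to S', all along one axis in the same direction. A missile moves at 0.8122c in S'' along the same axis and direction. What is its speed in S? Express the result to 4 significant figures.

First combine the missile and relativistic rocket (S''→S'): u₁ = (0.8122 + 0.6442)/(1 + 0.8122×0.6442) = 1.4564/1.52321924 = 0.95613.
Then combine with the carrier (S'→S): u = (0.95613 + 0.6299)/(1 + 0.95613×0.6299) = 1.58603/1.602266287 = 0.98987.

0.9899c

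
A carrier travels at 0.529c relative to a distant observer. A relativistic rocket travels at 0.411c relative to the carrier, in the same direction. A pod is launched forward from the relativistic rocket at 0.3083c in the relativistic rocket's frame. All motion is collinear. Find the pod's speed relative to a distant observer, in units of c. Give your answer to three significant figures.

Compose velocities in two stages. Stage 1 (into S'): u₁ = (0.3083+0.411)/(1+0.3083×0.411) = 0.63841.
Stage 2 (into S): u = (0.63841+0.529)/(1+0.63841×0.529) = 0.87269, so the speed is 0.873c.

0.873c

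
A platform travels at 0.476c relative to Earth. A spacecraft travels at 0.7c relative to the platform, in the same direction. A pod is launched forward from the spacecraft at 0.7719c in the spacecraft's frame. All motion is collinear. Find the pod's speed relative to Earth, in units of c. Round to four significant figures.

Apply u = (u'+v)/(1+u'v) twice. Pod in the platform frame: (0.7719+0.7)/(1+0.7719·0.7) = 1.4719/1.54033 = 0.95557c.
That velocity, transformed to the rest frame of Earth: (0.95557+0.476)/(1+0.95557·0.476) = 1.43157/1.45485132 = 0.984c.

0.9840c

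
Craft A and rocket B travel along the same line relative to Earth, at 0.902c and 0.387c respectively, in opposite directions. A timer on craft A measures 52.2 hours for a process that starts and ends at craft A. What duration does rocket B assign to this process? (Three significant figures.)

177 hours

Transform craft A's velocity into rocket B's frame: (0.902 + 0.387)/(1 + 0.902·0.387) = 1.289/1.349074, so the relative speed is 0.95547c.
γ for this relative speed: γ = 1/√(1 − 0.912923) = 3.3888.
The clock on craft A records proper time, so rocket B measures Δt = γΔτ = 3.3888 × 52.2 = 177 hours.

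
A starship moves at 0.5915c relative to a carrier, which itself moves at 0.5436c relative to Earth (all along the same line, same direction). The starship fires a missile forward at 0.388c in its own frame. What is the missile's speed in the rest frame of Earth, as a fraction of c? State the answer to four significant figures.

0.9352c

Apply u = (u'+v)/(1+u'v) twice. Missile in the carrier frame: (0.388+0.5915)/(1+0.388·0.5915) = 0.9795/1.229502 = 0.79666c.
That velocity, transformed to the rest frame of Earth: (0.79666+0.5436)/(1+0.79666·0.5436) = 1.34026/1.433064376 = 0.93524c.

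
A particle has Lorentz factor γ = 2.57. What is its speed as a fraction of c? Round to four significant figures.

β = √(1 − 1/γ²) = √(1 − 1/6.6049) = √0.848597 = 0.9212.

0.9212c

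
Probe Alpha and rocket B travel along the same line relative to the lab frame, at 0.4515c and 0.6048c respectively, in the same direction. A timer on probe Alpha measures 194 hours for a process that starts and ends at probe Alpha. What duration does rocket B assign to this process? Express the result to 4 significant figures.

Speed of probe Alpha in rocket B's frame: u = (v_A − v_B)/(1 − v_A v_B/c²) = (0.4515 − 0.6048)/(1 − 0.4515×0.6048) = −0.1533/0.7269328 = −0.21089; |u| = 0.21089c.
At |u| = 0.21089c, γ = (1 − 0.0444746)^(−1/2) = 1.023.
The clock on probe Alpha records proper time, so rocket B measures Δt = γΔτ = 1.023 × 194 = 198.5 hours.

198.5 hours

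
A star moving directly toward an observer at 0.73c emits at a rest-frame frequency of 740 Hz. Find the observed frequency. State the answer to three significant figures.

Relativistic Doppler (source moving toward): f_obs = f_src · √((1+β)/(1−β)).
With β = 0.73: factor = √(1.73/0.27) = 2.5313.
f_obs = 740 × 2.5313 = 1870 Hz.

1870 Hz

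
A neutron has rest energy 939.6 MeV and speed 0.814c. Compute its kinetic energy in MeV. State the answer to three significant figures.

678 MeV

β² = 0.662596, so γ = 1/√0.337404 = 1.72157.
Kinetic energy: K = (γ − 1)mc² = (1.72157 − 1) × 939.6 MeV = 0.72157 × 939.6 = 678 MeV.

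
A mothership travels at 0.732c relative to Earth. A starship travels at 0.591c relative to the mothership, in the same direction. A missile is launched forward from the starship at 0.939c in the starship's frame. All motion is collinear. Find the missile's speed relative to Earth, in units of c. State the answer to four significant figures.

0.9975c

Apply u = (u'+v)/(1+u'v) twice. Missile in the mothership frame: (0.939+0.591)/(1+0.939·0.591) = 1.53/1.554949 = 0.98396c.
That velocity, transformed to the rest frame of Earth: (0.98396+0.732)/(1+0.98396·0.732) = 1.71596/1.72025872 = 0.9975c.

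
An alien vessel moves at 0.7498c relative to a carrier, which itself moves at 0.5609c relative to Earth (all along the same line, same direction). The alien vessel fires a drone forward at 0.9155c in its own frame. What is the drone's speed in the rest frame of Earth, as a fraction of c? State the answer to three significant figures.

First combine the drone and alien vessel (S''→S'): u₁ = (0.9155 + 0.7498)/(1 + 0.9155×0.7498) = 1.6653/1.6864419 = 0.98746.
Then combine with the carrier (S'→S): u = (0.98746 + 0.5609)/(1 + 0.98746×0.5609) = 1.54836/1.553866314 = 0.99646.

0.996c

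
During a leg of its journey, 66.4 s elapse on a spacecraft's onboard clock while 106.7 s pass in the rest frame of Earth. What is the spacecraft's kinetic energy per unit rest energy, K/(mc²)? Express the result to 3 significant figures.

0.607

The time-dilation ratio gives γ = 106.7/66.4 = 1.60693.
K/(mc²) = γ − 1 = 1.60693 − 1 = 0.607.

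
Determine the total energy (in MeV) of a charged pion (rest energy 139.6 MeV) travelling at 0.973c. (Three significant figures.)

With β = 0.973, γ = 1/√(1 − 0.973²) = 1/√0.053271 = 4.3327.
Total energy: E = γmc² = 4.3327 × 139.6 MeV = 605 MeV.

605 MeV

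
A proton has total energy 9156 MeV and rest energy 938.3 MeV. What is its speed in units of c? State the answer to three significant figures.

0.995c

Total energy E = γmc² gives γ = 9156/938.3 = 9.7581.
Hence β = √(1 − 1/γ²) = √(1 − 0.0105019) = √0.9894981 = 0.995.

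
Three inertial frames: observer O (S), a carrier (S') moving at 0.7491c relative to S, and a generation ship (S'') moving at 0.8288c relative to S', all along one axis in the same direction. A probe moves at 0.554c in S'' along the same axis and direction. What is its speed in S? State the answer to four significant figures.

0.9923c

Apply u = (u'+v)/(1+u'v) twice. Probe in the carrier frame: (0.554+0.8288)/(1+0.554·0.8288) = 1.3828/1.4591552 = 0.94767c.
That velocity, transformed to the rest frame of observer O: (0.94767+0.7491)/(1+0.94767·0.7491) = 1.69677/1.709899597 = 0.99232c.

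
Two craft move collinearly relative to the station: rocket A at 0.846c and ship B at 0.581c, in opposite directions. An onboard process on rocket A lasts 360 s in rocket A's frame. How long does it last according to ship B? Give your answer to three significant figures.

1240 s

Transform rocket A's velocity into ship B's frame: (0.846 + 0.581)/(1 + 0.846·0.581) = 1.427/1.491526, so the relative speed is 0.95674c.
At |u| = 0.95674c, γ = (1 − 0.915351)^(−1/2) = 3.4371.
The clock on rocket A records proper time, so ship B measures Δt = γΔτ = 3.4371 × 360 = 1240 s.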